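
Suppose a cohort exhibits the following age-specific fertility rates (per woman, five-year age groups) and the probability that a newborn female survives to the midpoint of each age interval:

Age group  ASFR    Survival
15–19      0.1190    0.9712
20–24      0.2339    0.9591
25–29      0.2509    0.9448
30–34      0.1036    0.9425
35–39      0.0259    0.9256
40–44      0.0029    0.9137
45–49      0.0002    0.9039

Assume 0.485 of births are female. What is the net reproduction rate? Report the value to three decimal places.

Proportion female at birth = 0.485.
Per-age-group product (5 × ASFR × survival probability):
  15–19: 5 × 0.1190 × 0.9712 = 0.57786
  20–24: 5 × 0.2339 × 0.9591 = 1.12167
  25–29: 5 × 0.2509 × 0.9448 = 1.18525
  30–34: 5 × 0.1036 × 0.9425 = 0.48822
  35–39: 5 × 0.0259 × 0.9256 = 0.11987
  40–44: 5 × 0.0029 × 0.9137 = 0.01325
  45–49: 5 × 0.0002 × 0.9039 = 0.00090
Sum = 3.50702
NRR = 0.485 × 3.50702 = 1.70090

1.701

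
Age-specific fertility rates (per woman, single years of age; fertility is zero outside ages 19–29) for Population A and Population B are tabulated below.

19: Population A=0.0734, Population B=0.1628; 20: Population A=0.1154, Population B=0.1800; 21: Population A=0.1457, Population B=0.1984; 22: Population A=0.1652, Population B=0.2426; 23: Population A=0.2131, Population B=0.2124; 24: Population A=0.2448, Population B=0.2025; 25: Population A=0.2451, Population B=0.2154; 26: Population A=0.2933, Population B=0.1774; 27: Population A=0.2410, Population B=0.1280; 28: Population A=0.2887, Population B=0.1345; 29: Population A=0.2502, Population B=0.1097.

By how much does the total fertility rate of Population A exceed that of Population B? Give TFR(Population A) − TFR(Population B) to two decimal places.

Population A:
  Sum of ASFRs = 0.0734 + 0.1154 + 0.1457 + 0.1652 + 0.2131 + 0.2448 + 0.2451 + 0.2933 + 0.2410 + 0.2887 + 0.2502 = 2.2759
  TFR = 2.2759
Population B:
  Sum of ASFRs = 0.1628 + 0.1800 + 0.1984 + 0.2426 + 0.2124 + 0.2025 + 0.2154 + 0.1774 + 0.1280 + 0.1345 + 0.1097 = 1.9637
  TFR = 1.9637
Difference = 2.2759 − 1.9637 = 0.3122

0.31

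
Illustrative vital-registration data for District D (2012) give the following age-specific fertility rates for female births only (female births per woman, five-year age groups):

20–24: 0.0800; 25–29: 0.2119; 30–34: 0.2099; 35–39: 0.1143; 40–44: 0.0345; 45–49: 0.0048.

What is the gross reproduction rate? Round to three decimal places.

3.277

Sum of female ASFRs = 0.0800 + 0.2119 + 0.2099 + 0.1143 + 0.0345 + 0.0048 = 0.6554
GRR = 5 × 0.6554 = 3.277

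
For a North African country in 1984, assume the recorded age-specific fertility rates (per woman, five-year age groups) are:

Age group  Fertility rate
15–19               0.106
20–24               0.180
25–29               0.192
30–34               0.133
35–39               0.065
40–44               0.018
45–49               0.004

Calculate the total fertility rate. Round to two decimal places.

Sum of ASFRs = 0.106 + 0.180 + 0.192 + 0.133 + 0.065 + 0.018 + 0.004 = 0.698
TFR = 5 × 0.698 = 3.49

3.49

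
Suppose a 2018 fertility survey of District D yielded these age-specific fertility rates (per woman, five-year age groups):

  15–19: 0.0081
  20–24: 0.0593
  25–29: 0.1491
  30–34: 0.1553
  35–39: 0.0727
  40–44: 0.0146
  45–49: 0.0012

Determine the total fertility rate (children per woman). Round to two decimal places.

2.30

Sum of ASFRs = 0.0081 + 0.0593 + 0.1491 + 0.1553 + 0.0727 + 0.0146 + 0.0012 = 0.4603
TFR = 5 × 0.4603 = 2.3015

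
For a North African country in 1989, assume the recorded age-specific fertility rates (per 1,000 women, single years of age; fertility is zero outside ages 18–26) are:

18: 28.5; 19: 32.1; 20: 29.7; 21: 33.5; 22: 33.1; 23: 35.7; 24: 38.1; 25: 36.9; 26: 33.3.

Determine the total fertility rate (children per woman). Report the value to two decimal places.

0.30

Sum of ASFRs = 28.5 + 32.1 + 29.7 + 33.5 + 33.1 + 35.7 + 38.1 + 36.9 + 33.3 = 300.9
TFR = 300.9 / 1000 = 0.3009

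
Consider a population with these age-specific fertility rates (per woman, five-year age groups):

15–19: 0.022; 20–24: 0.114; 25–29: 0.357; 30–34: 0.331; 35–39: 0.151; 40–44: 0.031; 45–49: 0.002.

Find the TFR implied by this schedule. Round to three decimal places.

5.040

Sum of ASFRs = 0.022 + 0.114 + 0.357 + 0.331 + 0.151 + 0.031 + 0.002 = 1.008
TFR = 5 × 1.008 = 5.04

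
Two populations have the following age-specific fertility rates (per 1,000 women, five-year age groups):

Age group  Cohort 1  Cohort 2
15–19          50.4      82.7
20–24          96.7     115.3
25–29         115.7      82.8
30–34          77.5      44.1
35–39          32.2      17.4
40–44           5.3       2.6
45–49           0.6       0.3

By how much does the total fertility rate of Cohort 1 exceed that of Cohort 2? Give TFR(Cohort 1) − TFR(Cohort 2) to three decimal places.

Cohort 1:
  Sum of ASFRs = 50.4 + 96.7 + 115.7 + 77.5 + 32.2 + 5.3 + 0.6 = 378.4
  TFR = 5 × 378.4 / 1000 = 1.892
Cohort 2:
  Sum of ASFRs = 82.7 + 115.3 + 82.8 + 44.1 + 17.4 + 2.6 + 0.3 = 345.2
  TFR = 5 × 345.2 / 1000 = 1.726
Difference = 1.892 − 1.726 = 0.166

0.166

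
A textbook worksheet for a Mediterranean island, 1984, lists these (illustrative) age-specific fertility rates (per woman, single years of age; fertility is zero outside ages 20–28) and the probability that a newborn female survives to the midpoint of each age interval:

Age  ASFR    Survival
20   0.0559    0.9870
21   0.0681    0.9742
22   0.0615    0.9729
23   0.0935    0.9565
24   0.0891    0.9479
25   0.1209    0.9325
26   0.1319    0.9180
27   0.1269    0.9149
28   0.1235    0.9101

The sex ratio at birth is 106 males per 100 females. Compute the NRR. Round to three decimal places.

0.397

Proportion female at birth = 100 / (100 + 106) = 0.48544.
Weighting each age-specific rate by interval width and survival:
  20: 1 × 0.0559 × 0.9870 = 0.05517
  21: 1 × 0.0681 × 0.9742 = 0.06634
  22: 1 × 0.0615 × 0.9729 = 0.05983
  23: 1 × 0.0935 × 0.9565 = 0.08943
  24: 1 × 0.0891 × 0.9479 = 0.08446
  25: 1 × 0.1209 × 0.9325 = 0.11274
  26: 1 × 0.1319 × 0.9180 = 0.12108
  27: 1 × 0.1269 × 0.9149 = 0.11610
  28: 1 × 0.1235 × 0.9101 = 0.11240
Sum = 0.81755
NRR = 0.48544 × 0.81755 = 0.39687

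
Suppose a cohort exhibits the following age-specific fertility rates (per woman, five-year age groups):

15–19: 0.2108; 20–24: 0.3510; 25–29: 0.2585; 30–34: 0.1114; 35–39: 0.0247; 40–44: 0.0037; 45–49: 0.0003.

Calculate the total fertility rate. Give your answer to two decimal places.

4.80

Sum of ASFRs = 0.2108 + 0.3510 + 0.2585 + 0.1114 + 0.0247 + 0.0037 + 0.0003 = 0.9604
TFR = 5 × 0.9604 = 4.802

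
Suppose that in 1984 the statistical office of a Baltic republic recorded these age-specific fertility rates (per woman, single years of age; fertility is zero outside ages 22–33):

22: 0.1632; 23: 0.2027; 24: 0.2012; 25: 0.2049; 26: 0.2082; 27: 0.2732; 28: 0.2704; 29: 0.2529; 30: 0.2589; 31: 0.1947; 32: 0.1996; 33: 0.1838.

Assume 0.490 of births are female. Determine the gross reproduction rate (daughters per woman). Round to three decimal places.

Proportion female at birth = 0.490.
Sum of ASFRs = 0.1632 + 0.2027 + 0.2012 + 0.2049 + 0.2082 + 0.2732 + 0.2704 + 0.2529 + 0.2589 + 0.1947 + 0.1996 + 0.1838 = 2.6137
TFR = 2.6137
GRR = 0.490 × 2.6137 = 1.28071

1.281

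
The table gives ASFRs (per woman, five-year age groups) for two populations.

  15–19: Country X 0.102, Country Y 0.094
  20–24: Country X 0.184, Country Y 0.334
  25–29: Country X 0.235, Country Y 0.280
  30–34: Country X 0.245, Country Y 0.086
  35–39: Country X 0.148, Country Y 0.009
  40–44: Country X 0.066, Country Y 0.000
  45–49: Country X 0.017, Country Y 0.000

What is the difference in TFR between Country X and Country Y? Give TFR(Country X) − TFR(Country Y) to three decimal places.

0.970

Country X:
  Sum of ASFRs = 0.102 + 0.184 + 0.235 + 0.245 + 0.148 + 0.066 + 0.017 = 0.997
  TFR = 5 × 0.997 = 4.985
Country Y:
  Sum of ASFRs = 0.094 + 0.334 + 0.280 + 0.086 + 0.009 + 0.000 + 0.000 = 0.803
  TFR = 5 × 0.803 = 4.015
Difference = 4.985 − 4.015 = 0.97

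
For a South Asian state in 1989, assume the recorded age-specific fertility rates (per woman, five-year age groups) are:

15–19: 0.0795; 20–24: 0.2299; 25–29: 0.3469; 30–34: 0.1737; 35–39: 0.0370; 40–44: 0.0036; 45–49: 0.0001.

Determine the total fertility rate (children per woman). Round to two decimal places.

4.35

Sum of ASFRs = 0.0795 + 0.2299 + 0.3469 + 0.1737 + 0.0370 + 0.0036 + 0.0001 = 0.8707
TFR = 5 × 0.8707 = 4.3535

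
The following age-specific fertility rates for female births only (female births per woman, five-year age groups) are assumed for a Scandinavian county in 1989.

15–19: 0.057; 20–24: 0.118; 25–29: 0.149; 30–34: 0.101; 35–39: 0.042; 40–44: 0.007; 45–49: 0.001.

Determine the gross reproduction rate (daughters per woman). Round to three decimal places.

Sum of female ASFRs = 0.057 + 0.118 + 0.149 + 0.101 + 0.042 + 0.007 + 0.001 = 0.475
GRR = 5 × 0.475 = 2.375

2.375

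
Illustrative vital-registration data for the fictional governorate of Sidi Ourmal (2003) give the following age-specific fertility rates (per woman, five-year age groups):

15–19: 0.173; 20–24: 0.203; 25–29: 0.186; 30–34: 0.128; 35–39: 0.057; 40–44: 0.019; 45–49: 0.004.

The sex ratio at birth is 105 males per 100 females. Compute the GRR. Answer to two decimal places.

Proportion female at birth = 100 / (100 + 105) = 0.48780.
Sum of ASFRs = 0.173 + 0.203 + 0.186 + 0.128 + 0.057 + 0.019 + 0.004 = 0.770
TFR = 5 × 0.770 = 3.85
GRR = 0.48780 × 3.85 = 1.87803

1.88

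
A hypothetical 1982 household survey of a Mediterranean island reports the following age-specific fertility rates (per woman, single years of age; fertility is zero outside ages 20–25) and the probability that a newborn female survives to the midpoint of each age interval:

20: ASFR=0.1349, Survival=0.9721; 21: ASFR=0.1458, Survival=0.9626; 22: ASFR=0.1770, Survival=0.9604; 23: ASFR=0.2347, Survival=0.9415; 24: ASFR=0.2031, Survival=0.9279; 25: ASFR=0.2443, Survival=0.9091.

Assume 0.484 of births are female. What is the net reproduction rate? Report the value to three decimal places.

0.519

Proportion female at birth = 0.484.
Each age group contributes 1 × ASFR × survival:
  20: 1 × 0.1349 × 0.9721 = 0.13114
  21: 1 × 0.1458 × 0.9626 = 0.14035
  22: 1 × 0.1770 × 0.9604 = 0.16999
  23: 1 × 0.2347 × 0.9415 = 0.22097
  24: 1 × 0.2031 × 0.9279 = 0.18846
  25: 1 × 0.2443 × 0.9091 = 0.22209
Sum = 1.07300
NRR = 0.484 × 1.07300 = 0.51933
With NRR below 1 the population is below replacement fertility.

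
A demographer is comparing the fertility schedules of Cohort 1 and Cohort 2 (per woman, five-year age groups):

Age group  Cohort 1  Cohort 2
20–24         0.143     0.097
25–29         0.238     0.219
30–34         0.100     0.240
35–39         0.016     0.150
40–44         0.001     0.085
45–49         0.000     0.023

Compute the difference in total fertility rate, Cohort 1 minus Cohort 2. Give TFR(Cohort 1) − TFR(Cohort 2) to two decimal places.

Cohort 1:
  Sum of ASFRs = 0.143 + 0.238 + 0.100 + 0.016 + 0.001 + 0.000 = 0.498
  TFR = 5 × 0.498 = 2.49
Cohort 2:
  Sum of ASFRs = 0.097 + 0.219 + 0.240 + 0.150 + 0.085 + 0.023 = 0.814
  TFR = 5 × 0.814 = 4.07
Difference = 2.49 − 4.07 = -1.58

-1.58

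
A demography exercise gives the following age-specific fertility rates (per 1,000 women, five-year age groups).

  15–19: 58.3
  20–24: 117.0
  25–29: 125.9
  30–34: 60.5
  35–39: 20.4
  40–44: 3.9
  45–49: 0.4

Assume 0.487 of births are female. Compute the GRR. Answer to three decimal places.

Proportion female at birth = 0.487.
Sum of ASFRs = 58.3 + 117.0 + 125.9 + 60.5 + 20.4 + 3.9 + 0.4 = 386.4
TFR = 5 × 386.4 / 1000 = 1.932
GRR = 0.487 × 1.932 = 0.94088

0.941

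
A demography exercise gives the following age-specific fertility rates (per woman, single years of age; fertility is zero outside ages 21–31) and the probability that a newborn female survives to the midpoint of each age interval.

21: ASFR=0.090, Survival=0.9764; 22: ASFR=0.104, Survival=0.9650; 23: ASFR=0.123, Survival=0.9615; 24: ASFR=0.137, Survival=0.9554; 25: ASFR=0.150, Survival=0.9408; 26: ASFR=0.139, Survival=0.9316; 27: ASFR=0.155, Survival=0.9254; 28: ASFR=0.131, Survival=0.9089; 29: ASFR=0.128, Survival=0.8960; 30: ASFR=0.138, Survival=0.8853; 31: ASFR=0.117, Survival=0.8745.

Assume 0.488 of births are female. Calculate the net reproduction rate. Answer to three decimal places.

Proportion female at birth = 0.488.
Survival-weighted fertility by age (1·fₓ·Sₓ):
  21: 1 × 0.090 × 0.9764 = 0.08788
  22: 1 × 0.104 × 0.9650 = 0.10036
  23: 1 × 0.123 × 0.9615 = 0.11826
  24: 1 × 0.137 × 0.9554 = 0.13089
  25: 1 × 0.150 × 0.9408 = 0.14112
  26: 1 × 0.139 × 0.9316 = 0.12949
  27: 1 × 0.155 × 0.9254 = 0.14344
  28: 1 × 0.131 × 0.9089 = 0.11907
  29: 1 × 0.128 × 0.8960 = 0.11469
  30: 1 × 0.138 × 0.8853 = 0.12217
  31: 1 × 0.117 × 0.8745 = 0.10232
Sum = 1.30969
NRR = 0.488 × 1.30969 = 0.63913
NRR < 1, so the cohort does not fully replace itself.

0.639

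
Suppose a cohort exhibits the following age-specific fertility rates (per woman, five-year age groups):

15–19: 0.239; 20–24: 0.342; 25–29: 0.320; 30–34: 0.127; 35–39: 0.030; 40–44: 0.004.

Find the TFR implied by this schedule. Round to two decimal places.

Sum of ASFRs = 0.239 + 0.342 + 0.320 + 0.127 + 0.030 + 0.004 = 1.062
TFR = 5 × 1.062 = 5.31

5.31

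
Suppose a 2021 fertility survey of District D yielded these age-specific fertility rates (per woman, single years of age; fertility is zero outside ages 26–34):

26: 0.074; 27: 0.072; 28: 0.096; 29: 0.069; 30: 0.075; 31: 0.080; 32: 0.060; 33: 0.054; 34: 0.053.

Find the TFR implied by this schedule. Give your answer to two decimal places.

Sum of ASFRs = 0.074 + 0.072 + 0.096 + 0.069 + 0.075 + 0.080 + 0.060 + 0.054 + 0.053 = 0.633
TFR = 0.633

0.63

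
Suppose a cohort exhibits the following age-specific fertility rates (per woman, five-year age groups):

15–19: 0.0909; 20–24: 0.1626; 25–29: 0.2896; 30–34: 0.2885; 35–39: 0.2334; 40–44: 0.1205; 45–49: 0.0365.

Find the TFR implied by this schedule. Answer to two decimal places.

Sum of ASFRs = 0.0909 + 0.1626 + 0.2896 + 0.2885 + 0.2334 + 0.1205 + 0.0365 = 1.2220
TFR = 5 × 1.2220 = 6.11

6.11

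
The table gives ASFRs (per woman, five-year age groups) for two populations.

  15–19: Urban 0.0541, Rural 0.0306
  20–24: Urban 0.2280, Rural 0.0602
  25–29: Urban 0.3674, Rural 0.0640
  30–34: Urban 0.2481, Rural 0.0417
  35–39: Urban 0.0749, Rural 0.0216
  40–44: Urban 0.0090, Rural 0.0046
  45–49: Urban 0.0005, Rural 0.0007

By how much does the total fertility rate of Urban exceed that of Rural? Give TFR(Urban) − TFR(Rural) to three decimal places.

Urban:
  Sum of ASFRs = 0.0541 + 0.2280 + 0.3674 + 0.2481 + 0.0749 + 0.0090 + 0.0005 = 0.9820
  TFR = 5 × 0.9820 = 4.91
Rural:
  Sum of ASFRs = 0.0306 + 0.0602 + 0.0640 + 0.0417 + 0.0216 + 0.0046 + 0.0007 = 0.2234
  TFR = 5 × 0.2234 = 1.117
Difference = 4.91 − 1.117 = 3.793

3.793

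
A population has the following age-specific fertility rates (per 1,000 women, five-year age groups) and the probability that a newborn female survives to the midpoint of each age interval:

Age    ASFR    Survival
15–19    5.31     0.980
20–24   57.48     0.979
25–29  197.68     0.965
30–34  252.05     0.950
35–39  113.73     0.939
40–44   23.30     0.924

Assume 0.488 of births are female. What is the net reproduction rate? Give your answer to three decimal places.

Proportion female at birth = 0.488.
Per-age-group product (5 × ASFR × survival probability):
  15–19: 5 × 5.31/1000 × 0.980 = 0.02602
  20–24: 5 × 57.48/1000 × 0.979 = 0.28136
  25–29: 5 × 197.68/1000 × 0.965 = 0.95381
  30–34: 5 × 252.05/1000 × 0.950 = 1.19724
  35–39: 5 × 113.73/1000 × 0.939 = 0.53396
  40–44: 5 × 23.30/1000 × 0.924 = 0.10765
Sum = 3.10004
NRR = 0.488 × 3.10004 = 1.51282

1.513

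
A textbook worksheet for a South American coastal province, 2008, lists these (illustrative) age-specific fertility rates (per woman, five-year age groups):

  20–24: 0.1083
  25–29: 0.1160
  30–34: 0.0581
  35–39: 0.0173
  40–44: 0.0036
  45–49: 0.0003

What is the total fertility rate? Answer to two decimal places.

Sum of ASFRs = 0.1083 + 0.1160 + 0.0581 + 0.0173 + 0.0036 + 0.0003 = 0.3036
TFR = 5 × 0.3036 = 1.518

1.52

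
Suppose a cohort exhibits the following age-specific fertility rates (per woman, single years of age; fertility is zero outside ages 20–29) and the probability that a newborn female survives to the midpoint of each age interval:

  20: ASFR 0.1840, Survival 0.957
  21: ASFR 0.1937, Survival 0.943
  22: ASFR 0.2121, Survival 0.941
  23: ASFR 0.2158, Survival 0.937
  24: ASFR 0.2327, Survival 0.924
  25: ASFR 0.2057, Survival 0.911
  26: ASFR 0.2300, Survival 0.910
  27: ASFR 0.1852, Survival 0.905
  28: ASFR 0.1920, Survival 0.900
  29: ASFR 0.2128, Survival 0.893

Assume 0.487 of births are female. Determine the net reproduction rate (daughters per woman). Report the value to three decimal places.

Proportion female at birth = 0.487.
Survival-weighted fertility by age (1·fₓ·Sₓ):
  20: 1 × 0.1840 × 0.957 = 0.17609
  21: 1 × 0.1937 × 0.943 = 0.18266
  22: 1 × 0.2121 × 0.941 = 0.19959
  23: 1 × 0.2158 × 0.937 = 0.20220
  24: 1 × 0.2327 × 0.924 = 0.21501
  25: 1 × 0.2057 × 0.911 = 0.18739
  26: 1 × 0.2300 × 0.910 = 0.20930
  27: 1 × 0.1852 × 0.905 = 0.16761
  28: 1 × 0.1920 × 0.900 = 0.17280
  29: 1 × 0.2128 × 0.893 = 0.19003
Sum = 1.90268
NRR = 0.487 × 1.90268 = 0.92661

0.927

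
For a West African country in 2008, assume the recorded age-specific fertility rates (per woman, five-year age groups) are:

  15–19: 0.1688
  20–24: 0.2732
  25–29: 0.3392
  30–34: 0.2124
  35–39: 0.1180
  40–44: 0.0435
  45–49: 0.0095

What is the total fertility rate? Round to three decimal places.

Sum of ASFRs = 0.1688 + 0.2732 + 0.3392 + 0.2124 + 0.1180 + 0.0435 + 0.0095 = 1.1646
TFR = 5 × 1.1646 = 5.823

5.823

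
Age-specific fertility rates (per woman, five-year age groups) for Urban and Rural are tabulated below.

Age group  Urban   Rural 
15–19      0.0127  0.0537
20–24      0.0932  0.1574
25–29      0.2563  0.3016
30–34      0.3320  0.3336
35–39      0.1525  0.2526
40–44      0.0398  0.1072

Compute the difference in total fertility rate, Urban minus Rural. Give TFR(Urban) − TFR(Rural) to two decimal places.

Urban:
  Sum of ASFRs = 0.0127 + 0.0932 + 0.2563 + 0.3320 + 0.1525 + 0.0398 = 0.8865
  TFR = 5 × 0.8865 = 4.4325
Rural:
  Sum of ASFRs = 0.0537 + 0.1574 + 0.3016 + 0.3336 + 0.2526 + 0.1072 = 1.2061
  TFR = 5 × 1.2061 = 6.0305
Difference = 4.4325 − 6.0305 = -1.598

-1.60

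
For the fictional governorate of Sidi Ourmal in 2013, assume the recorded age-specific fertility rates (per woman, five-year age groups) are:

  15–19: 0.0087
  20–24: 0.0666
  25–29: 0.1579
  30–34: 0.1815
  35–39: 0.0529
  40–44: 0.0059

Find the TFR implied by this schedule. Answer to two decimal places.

Sum of ASFRs = 0.0087 + 0.0666 + 0.1579 + 0.1815 + 0.0529 + 0.0059 = 0.4735
TFR = 5 × 0.4735 = 2.3675

2.37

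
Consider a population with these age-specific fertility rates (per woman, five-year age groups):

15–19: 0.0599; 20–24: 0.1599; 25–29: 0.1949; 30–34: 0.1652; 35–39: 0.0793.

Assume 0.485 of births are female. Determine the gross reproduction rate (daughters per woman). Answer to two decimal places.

Proportion female at birth = 0.485.
Sum of ASFRs = 0.0599 + 0.1599 + 0.1949 + 0.1652 + 0.0793 = 0.6592
TFR = 5 × 0.6592 = 3.296
GRR = 0.485 × 3.296 = 1.59856

1.60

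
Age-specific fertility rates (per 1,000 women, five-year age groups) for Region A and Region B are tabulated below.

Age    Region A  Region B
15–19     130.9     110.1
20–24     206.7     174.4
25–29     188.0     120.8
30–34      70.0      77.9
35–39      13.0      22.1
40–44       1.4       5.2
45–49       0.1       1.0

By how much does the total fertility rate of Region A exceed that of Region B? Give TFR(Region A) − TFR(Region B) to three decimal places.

Region A:
  Sum of ASFRs = 130.9 + 206.7 + 188.0 + 70.0 + 13.0 + 1.4 + 0.1 = 610.1
  TFR = 5 × 610.1 / 1000 = 3.0505
Region B:
  Sum of ASFRs = 110.1 + 174.4 + 120.8 + 77.9 + 22.1 + 5.2 + 1.0 = 511.5
  TFR = 5 × 511.5 / 1000 = 2.5575
Difference = 3.0505 − 2.5575 = 0.493

0.493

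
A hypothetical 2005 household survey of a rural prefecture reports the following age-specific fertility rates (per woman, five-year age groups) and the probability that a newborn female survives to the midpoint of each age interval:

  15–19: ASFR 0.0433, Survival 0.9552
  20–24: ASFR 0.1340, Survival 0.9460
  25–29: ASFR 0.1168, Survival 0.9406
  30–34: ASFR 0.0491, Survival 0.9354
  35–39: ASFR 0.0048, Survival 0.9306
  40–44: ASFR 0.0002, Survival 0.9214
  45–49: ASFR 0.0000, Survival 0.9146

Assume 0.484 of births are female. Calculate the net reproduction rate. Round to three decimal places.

Proportion female at birth = 0.484.
Weighting each age-specific rate by interval width and survival:
  15–19: 5 × 0.0433 × 0.9552 = 0.20680
  20–24: 5 × 0.1340 × 0.9460 = 0.63382
  25–29: 5 × 0.1168 × 0.9406 = 0.54931
  30–34: 5 × 0.0491 × 0.9354 = 0.22964
  35–39: 5 × 0.0048 × 0.9306 = 0.02233
  40–44: 5 × 0.0002 × 0.9214 = 0.00092
  45–49: 5 × 0.0000 × 0.9146 = 0.00000
Sum = 1.64282
NRR = 0.484 × 1.64282 = 0.79512

0.795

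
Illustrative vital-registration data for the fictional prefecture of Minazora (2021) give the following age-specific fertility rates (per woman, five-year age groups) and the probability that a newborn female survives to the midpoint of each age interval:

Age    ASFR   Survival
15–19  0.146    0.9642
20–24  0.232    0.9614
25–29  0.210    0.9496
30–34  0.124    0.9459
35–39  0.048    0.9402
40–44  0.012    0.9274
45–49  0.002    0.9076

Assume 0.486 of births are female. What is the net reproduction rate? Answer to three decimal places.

Proportion female at birth = 0.486.
Weighting each age-specific rate by interval width and survival:
  15–19: 5 × 0.146 × 0.9642 = 0.70387
  20–24: 5 × 0.232 × 0.9614 = 1.11522
  25–29: 5 × 0.210 × 0.9496 = 0.99708
  30–34: 5 × 0.124 × 0.9459 = 0.58646
  35–39: 5 × 0.048 × 0.9402 = 0.22565
  40–44: 5 × 0.012 × 0.9274 = 0.05564
  45–49: 5 × 0.002 × 0.9076 = 0.00908
Sum = 3.69300
NRR = 0.486 × 3.69300 = 1.79480

1.795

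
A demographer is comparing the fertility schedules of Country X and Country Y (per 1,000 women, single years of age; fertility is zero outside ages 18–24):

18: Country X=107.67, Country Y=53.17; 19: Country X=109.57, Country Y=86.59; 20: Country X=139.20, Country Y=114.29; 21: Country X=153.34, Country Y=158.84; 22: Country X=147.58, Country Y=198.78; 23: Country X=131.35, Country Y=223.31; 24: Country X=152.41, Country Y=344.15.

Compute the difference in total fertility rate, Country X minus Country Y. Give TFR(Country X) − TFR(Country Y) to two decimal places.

-0.24

Country X:
  Sum of ASFRs = 107.67 + 109.57 + 139.20 + 153.34 + 147.58 + 131.35 + 152.41 = 941.12
  TFR = 941.12 / 1000 = 0.94112
Country Y:
  Sum of ASFRs = 53.17 + 86.59 + 114.29 + 158.84 + 198.78 + 223.31 + 344.15 = 1179.13
  TFR = 1179.13 / 1000 = 1.17913
Difference = 0.94112 − 1.17913 = -0.23801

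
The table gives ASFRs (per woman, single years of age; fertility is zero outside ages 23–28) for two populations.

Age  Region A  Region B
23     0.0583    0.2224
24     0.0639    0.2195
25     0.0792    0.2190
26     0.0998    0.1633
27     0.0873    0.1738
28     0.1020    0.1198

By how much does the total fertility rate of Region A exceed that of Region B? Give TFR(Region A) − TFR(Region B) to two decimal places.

-0.63

Region A:
  Sum of ASFRs = 0.0583 + 0.0639 + 0.0792 + 0.0998 + 0.0873 + 0.1020 = 0.4905
  TFR = 0.4905
Region B:
  Sum of ASFRs = 0.2224 + 0.2195 + 0.2190 + 0.1633 + 0.1738 + 0.1198 = 1.1178
  TFR = 1.1178
Difference = 0.4905 − 1.1178 = -0.6273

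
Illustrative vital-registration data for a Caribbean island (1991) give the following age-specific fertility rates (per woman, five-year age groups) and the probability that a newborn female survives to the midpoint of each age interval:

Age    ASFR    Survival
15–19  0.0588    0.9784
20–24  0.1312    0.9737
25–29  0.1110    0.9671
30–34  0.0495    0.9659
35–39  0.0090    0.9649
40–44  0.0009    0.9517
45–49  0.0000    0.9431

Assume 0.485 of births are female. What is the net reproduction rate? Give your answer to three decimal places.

Proportion female at birth = 0.485.
Each age group contributes 5 × ASFR × survival:
  15–19: 5 × 0.0588 × 0.9784 = 0.28765
  20–24: 5 × 0.1312 × 0.9737 = 0.63875
  25–29: 5 × 0.1110 × 0.9671 = 0.53674
  30–34: 5 × 0.0495 × 0.9659 = 0.23906
  35–39: 5 × 0.0090 × 0.9649 = 0.04342
  40–44: 5 × 0.0009 × 0.9517 = 0.00428
  45–49: 5 × 0.0000 × 0.9431 = 0.00000
Sum = 1.74990
NRR = 0.485 × 1.74990 = 0.84870

0.849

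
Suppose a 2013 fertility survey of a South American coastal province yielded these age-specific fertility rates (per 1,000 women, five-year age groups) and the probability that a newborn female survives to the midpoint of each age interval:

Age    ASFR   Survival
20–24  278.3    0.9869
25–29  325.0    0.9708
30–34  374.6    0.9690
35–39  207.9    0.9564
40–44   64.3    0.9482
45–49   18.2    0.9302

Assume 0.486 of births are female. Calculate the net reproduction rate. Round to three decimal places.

Proportion female at birth = 0.486.
Each age group contributes 5 × ASFR × survival:
  20–24: 5 × 278.3/1000 × 0.9869 = 1.37327
  25–29: 5 × 325.0/1000 × 0.9708 = 1.57755
  30–34: 5 × 374.6/1000 × 0.9690 = 1.81494
  35–39: 5 × 207.9/1000 × 0.9564 = 0.99418
  40–44: 5 × 64.3/1000 × 0.9482 = 0.30485
  45–49: 5 × 18.2/1000 × 0.9302 = 0.08465
Sum = 6.14944
NRR = 0.486 × 6.14944 = 2.98863

2.989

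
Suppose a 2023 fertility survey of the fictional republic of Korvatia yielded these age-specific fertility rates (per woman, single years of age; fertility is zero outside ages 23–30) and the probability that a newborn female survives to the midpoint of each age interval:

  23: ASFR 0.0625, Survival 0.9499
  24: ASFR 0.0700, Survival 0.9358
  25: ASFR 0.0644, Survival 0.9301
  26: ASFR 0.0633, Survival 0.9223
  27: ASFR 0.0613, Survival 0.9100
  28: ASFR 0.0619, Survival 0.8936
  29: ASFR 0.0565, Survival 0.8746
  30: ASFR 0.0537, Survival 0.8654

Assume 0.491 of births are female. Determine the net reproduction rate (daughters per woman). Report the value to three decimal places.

Proportion female at birth = 0.491.
Survival-weighted fertility by age (1·fₓ·Sₓ):
  23: 1 × 0.0625 × 0.9499 = 0.05937
  24: 1 × 0.0700 × 0.9358 = 0.06551
  25: 1 × 0.0644 × 0.9301 = 0.05990
  26: 1 × 0.0633 × 0.9223 = 0.05838
  27: 1 × 0.0613 × 0.9100 = 0.05578
  28: 1 × 0.0619 × 0.8936 = 0.05531
  29: 1 × 0.0565 × 0.8746 = 0.04941
  30: 1 × 0.0537 × 0.8654 = 0.04647
Sum = 0.45013
NRR = 0.491 × 0.45013 = 0.22101

0.221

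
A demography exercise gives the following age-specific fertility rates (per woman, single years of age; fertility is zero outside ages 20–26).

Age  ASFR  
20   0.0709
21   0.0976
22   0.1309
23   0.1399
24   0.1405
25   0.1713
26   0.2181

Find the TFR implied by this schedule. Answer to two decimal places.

Sum of ASFRs = 0.0709 + 0.0976 + 0.1309 + 0.1399 + 0.1405 + 0.1713 + 0.2181 = 0.9692
TFR = 0.9692

0.97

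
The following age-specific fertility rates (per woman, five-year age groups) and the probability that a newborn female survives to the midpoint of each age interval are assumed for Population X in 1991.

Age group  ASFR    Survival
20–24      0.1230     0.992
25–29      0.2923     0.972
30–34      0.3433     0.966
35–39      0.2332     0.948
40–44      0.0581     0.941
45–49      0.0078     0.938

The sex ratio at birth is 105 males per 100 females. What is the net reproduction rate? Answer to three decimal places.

Proportion female at birth = 100 / (100 + 105) = 0.48780.
Each age group contributes 5 × ASFR × survival:
  20–24: 5 × 0.1230 × 0.992 = 0.61008
  25–29: 5 × 0.2923 × 0.972 = 1.42058
  30–34: 5 × 0.3433 × 0.966 = 1.65814
  35–39: 5 × 0.2332 × 0.948 = 1.10537
  40–44: 5 × 0.0581 × 0.941 = 0.27336
  45–49: 5 × 0.0078 × 0.938 = 0.03658
Sum = 5.10411
NRR = 0.48780 × 5.10411 = 2.48978

2.490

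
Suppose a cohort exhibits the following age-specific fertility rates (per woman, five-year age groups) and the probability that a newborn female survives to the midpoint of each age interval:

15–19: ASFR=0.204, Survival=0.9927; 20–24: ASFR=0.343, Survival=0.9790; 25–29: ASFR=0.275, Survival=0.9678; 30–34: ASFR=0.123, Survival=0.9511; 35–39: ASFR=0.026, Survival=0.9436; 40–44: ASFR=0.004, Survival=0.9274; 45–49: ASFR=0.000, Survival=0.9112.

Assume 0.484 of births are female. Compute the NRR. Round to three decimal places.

Proportion female at birth = 0.484.
Survival-weighted fertility by age (5·fₓ·Sₓ):
  15–19: 5 × 0.204 × 0.9927 = 1.01255
  20–24: 5 × 0.343 × 0.9790 = 1.67899
  25–29: 5 × 0.275 × 0.9678 = 1.33073
  30–34: 5 × 0.123 × 0.9511 = 0.58493
  35–39: 5 × 0.026 × 0.9436 = 0.12267
  40–44: 5 × 0.004 × 0.9274 = 0.01855
  45–49: 5 × 0.000 × 0.9112 = 0.00000
Sum = 4.74842
NRR = 0.484 × 4.74842 = 2.29824
An NRR exceeding 1 indicates intrinsic growth under these rates.

2.298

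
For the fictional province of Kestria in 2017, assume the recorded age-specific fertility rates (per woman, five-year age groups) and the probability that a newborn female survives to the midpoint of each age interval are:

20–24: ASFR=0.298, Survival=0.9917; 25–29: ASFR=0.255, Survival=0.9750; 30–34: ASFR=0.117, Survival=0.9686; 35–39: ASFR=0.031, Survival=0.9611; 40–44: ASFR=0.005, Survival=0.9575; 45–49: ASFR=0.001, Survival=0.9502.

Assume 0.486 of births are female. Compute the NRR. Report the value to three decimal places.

1.684

Proportion female at birth = 0.486.
Each age group contributes 5 × ASFR × survival:
  20–24: 5 × 0.298 × 0.9917 = 1.47763
  25–29: 5 × 0.255 × 0.9750 = 1.24313
  30–34: 5 × 0.117 × 0.9686 = 0.56663
  35–39: 5 × 0.031 × 0.9611 = 0.14897
  40–44: 5 × 0.005 × 0.9575 = 0.02394
  45–49: 5 × 0.001 × 0.9502 = 0.00475
Sum = 3.46505
NRR = 0.486 × 3.46505 = 1.68401
An NRR exceeding 1 indicates intrinsic growth under these rates.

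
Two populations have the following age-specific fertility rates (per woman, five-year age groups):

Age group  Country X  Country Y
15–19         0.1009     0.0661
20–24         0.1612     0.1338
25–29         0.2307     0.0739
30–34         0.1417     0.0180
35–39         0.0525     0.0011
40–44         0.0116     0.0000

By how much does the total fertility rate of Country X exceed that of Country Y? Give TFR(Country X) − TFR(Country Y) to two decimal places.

2.03

Country X:
  Sum of ASFRs = 0.1009 + 0.1612 + 0.2307 + 0.1417 + 0.0525 + 0.0116 = 0.6986
  TFR = 5 × 0.6986 = 3.493
Country Y:
  Sum of ASFRs = 0.0661 + 0.1338 + 0.0739 + 0.0180 + 0.0011 + 0.0000 = 0.2929
  TFR = 5 × 0.2929 = 1.4645
Difference = 3.493 − 1.4645 = 2.0285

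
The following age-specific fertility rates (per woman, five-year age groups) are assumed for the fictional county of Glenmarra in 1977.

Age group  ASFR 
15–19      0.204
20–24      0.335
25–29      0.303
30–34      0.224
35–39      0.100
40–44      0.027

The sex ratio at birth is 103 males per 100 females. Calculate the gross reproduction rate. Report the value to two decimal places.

2.94

Proportion female at birth = 100 / (100 + 103) = 0.49261.
Sum of ASFRs = 0.204 + 0.335 + 0.303 + 0.224 + 0.100 + 0.027 = 1.193
TFR = 5 × 1.193 = 5.965
GRR = 0.49261 × 5.965 = 2.93842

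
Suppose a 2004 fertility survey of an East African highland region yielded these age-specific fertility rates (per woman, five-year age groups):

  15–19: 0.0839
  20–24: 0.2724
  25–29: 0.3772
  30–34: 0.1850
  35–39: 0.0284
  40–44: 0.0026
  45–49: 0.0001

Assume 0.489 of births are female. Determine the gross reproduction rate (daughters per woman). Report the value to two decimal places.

Proportion female at birth = 0.489.
Sum of ASFRs = 0.0839 + 0.2724 + 0.3772 + 0.1850 + 0.0284 + 0.0026 + 0.0001 = 0.9496
TFR = 5 × 0.9496 = 4.748
GRR = 0.489 × 4.748 = 2.32177

2.32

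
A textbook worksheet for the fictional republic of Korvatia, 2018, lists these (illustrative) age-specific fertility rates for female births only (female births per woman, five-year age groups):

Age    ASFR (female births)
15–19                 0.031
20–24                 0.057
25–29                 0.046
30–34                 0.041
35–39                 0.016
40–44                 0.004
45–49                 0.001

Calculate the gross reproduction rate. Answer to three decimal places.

Sum of female ASFRs = 0.031 + 0.057 + 0.046 + 0.041 + 0.016 + 0.004 + 0.001 = 0.196
GRR = 5 × 0.196 = 0.98

0.980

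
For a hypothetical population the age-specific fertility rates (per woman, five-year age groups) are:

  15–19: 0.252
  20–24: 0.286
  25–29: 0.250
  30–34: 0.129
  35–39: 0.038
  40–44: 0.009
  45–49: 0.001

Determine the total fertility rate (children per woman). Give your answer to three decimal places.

4.825

Sum of ASFRs = 0.252 + 0.286 + 0.250 + 0.129 + 0.038 + 0.009 + 0.001 = 0.965
TFR = 5 × 0.965 = 4.825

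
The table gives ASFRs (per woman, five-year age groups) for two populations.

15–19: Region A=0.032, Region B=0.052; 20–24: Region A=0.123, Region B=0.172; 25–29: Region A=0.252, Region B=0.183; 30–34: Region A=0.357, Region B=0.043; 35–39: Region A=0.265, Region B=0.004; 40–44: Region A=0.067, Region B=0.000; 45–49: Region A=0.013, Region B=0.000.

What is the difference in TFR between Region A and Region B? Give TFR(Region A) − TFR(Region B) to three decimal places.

3.275

Region A:
  Sum of ASFRs = 0.032 + 0.123 + 0.252 + 0.357 + 0.265 + 0.067 + 0.013 = 1.109
  TFR = 5 × 1.109 = 5.545
Region B:
  Sum of ASFRs = 0.052 + 0.172 + 0.183 + 0.043 + 0.004 + 0.000 + 0.000 = 0.454
  TFR = 5 × 0.454 = 2.27
Difference = 5.545 − 2.27 = 3.275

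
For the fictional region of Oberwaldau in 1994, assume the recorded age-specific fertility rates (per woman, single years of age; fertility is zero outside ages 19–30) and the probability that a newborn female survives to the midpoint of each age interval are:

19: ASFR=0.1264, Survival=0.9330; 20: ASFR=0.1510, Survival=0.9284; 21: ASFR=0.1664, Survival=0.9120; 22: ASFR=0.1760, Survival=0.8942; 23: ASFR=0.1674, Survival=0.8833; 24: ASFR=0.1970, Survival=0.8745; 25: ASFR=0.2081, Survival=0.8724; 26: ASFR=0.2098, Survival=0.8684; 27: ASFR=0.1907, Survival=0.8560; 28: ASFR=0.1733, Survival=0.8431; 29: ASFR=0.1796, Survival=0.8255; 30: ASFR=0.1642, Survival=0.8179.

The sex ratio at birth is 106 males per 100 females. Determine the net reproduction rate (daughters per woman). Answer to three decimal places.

0.895

Proportion female at birth = 100 / (100 + 106) = 0.48544.
Each age group contributes 1 × ASFR × survival:
  19: 1 × 0.1264 × 0.9330 = 0.11793
  20: 1 × 0.1510 × 0.9284 = 0.14019
  21: 1 × 0.1664 × 0.9120 = 0.15176
  22: 1 × 0.1760 × 0.8942 = 0.15738
  23: 1 × 0.1674 × 0.8833 = 0.14786
  24: 1 × 0.1970 × 0.8745 = 0.17228
  25: 1 × 0.2081 × 0.8724 = 0.18155
  26: 1 × 0.2098 × 0.8684 = 0.18219
  27: 1 × 0.1907 × 0.8560 = 0.16324
  28: 1 × 0.1733 × 0.8431 = 0.14611
  29: 1 × 0.1796 × 0.8255 = 0.14826
  30: 1 × 0.1642 × 0.8179 = 0.13430
Sum = 1.84305
NRR = 0.48544 × 1.84305 = 0.89469
With NRR below 1 the population is below replacement fertility.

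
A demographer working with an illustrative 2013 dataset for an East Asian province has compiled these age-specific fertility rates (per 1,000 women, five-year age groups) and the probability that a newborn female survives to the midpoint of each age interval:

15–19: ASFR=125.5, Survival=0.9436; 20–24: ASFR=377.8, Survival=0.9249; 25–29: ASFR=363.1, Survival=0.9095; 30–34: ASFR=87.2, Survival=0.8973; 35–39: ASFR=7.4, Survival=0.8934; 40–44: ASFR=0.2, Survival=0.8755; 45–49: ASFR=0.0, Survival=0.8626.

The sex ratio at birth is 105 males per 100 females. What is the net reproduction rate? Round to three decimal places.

2.154

Proportion female at birth = 100 / (100 + 105) = 0.48780.
Weighting each age-specific rate by interval width and survival:
  15–19: 5 × 125.5/1000 × 0.9436 = 0.59211
  20–24: 5 × 377.8/1000 × 0.9249 = 1.74714
  25–29: 5 × 363.1/1000 × 0.9095 = 1.65120
  30–34: 5 × 87.2/1000 × 0.8973 = 0.39122
  35–39: 5 × 7.4/1000 × 0.8934 = 0.03306
  40–44: 5 × 0.2/1000 × 0.8755 = 0.00088
  45–49: 5 × 0.0/1000 × 0.8626 = 0.00000
Sum = 4.41561
NRR = 0.48780 × 4.41561 = 2.15393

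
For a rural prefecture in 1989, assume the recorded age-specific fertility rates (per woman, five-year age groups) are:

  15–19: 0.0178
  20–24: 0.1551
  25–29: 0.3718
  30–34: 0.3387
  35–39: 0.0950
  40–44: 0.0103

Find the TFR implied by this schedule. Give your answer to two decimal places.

Sum of ASFRs = 0.0178 + 0.1551 + 0.3718 + 0.3387 + 0.0950 + 0.0103 = 0.9887
TFR = 5 × 0.9887 = 4.9435

4.94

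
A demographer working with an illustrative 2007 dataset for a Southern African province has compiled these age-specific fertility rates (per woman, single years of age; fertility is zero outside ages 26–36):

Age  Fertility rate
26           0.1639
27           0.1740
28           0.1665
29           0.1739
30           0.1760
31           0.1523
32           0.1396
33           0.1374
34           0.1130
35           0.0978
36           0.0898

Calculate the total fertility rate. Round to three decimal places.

1.584

Sum of ASFRs = 0.1639 + 0.1740 + 0.1665 + 0.1739 + 0.1760 + 0.1523 + 0.1396 + 0.1374 + 0.1130 + 0.0978 + 0.0898 = 1.5842
TFR = 1.5842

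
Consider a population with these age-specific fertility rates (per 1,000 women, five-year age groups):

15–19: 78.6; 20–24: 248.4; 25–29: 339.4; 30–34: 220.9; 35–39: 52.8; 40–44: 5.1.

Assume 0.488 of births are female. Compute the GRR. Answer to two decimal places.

Proportion female at birth = 0.488.
Sum of ASFRs = 78.6 + 248.4 + 339.4 + 220.9 + 52.8 + 5.1 = 945.2
TFR = 5 × 945.2 / 1000 = 4.726
GRR = 0.488 × 4.726 = 2.30629

2.31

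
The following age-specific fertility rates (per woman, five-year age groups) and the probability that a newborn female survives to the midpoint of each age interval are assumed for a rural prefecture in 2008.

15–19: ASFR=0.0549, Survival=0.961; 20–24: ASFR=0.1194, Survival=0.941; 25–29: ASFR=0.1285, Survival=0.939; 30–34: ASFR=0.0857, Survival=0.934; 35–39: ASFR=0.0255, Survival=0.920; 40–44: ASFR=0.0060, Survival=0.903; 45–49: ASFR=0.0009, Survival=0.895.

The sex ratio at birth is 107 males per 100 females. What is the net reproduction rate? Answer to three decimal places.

0.955

Proportion female at birth = 100 / (100 + 107) = 0.48309.
Survival-weighted fertility by age (5·fₓ·Sₓ):
  15–19: 5 × 0.0549 × 0.961 = 0.26379
  20–24: 5 × 0.1194 × 0.941 = 0.56178
  25–29: 5 × 0.1285 × 0.939 = 0.60331
  30–34: 5 × 0.0857 × 0.934 = 0.40022
  35–39: 5 × 0.0255 × 0.920 = 0.11730
  40–44: 5 × 0.0060 × 0.903 = 0.02709
  45–49: 5 × 0.0009 × 0.895 = 0.00403
Sum = 1.97752
NRR = 0.48309 × 1.97752 = 0.95532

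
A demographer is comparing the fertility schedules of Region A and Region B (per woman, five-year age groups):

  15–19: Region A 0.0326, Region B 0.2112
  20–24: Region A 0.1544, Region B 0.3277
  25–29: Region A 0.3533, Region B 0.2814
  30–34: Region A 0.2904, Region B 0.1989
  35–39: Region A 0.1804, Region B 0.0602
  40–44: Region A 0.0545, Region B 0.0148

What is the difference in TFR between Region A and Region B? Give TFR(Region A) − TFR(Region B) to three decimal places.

-0.143

Region A:
  Sum of ASFRs = 0.0326 + 0.1544 + 0.3533 + 0.2904 + 0.1804 + 0.0545 = 1.0656
  TFR = 5 × 1.0656 = 5.328
Region B:
  Sum of ASFRs = 0.2112 + 0.3277 + 0.2814 + 0.1989 + 0.0602 + 0.0148 = 1.0942
  TFR = 5 × 1.0942 = 5.471
Difference = 5.328 − 5.471 = -0.143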